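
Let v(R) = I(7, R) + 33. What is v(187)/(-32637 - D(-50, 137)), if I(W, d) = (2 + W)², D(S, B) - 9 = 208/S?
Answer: -1425/408023 ≈ -0.0034924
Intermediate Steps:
D(S, B) = 9 + 208/S
v(R) = 114 (v(R) = (2 + 7)² + 33 = 9² + 33 = 81 + 33 = 114)
v(187)/(-32637 - D(-50, 137)) = 114/(-32637 - (9 + 208/(-50))) = 114/(-32637 - (9 + 208*(-1/50))) = 114/(-32637 - (9 - 104/25)) = 114/(-32637 - 1*121/25) = 114/(-32637 - 121/25) = 114/(-816046/25) = 114*(-25/816046) = -1425/408023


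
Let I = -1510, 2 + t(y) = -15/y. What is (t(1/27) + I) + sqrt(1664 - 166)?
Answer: -1917 + sqrt(1498) ≈ -1878.3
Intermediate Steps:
t(y) = -2 - 15/y
(t(1/27) + I) + sqrt(1664 - 166) = ((-2 - 15/(1/27)) - 1510) + sqrt(1664 - 166) = ((-2 - 15/1/27) - 1510) + sqrt(1498) = ((-2 - 15*27) - 1510) + sqrt(1498) = ((-2 - 405) - 1510) + sqrt(1498) = (-407 - 1510) + sqrt(1498) = -1917 + sqrt(1498)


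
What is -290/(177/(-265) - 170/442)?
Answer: 499525/1813 ≈ 275.52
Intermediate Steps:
-290/(177/(-265) - 170/442) = -290/(177*(-1/265) - 170*1/442) = -290/(-177/265 - 5/13) = -290/(-3626/3445) = -290*(-3445/3626) = 499525/1813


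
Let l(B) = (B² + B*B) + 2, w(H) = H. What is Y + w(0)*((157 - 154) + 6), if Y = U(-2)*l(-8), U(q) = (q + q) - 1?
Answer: -650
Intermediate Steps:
U(q) = -1 + 2*q (U(q) = 2*q - 1 = -1 + 2*q)
l(B) = 2 + 2*B² (l(B) = (B² + B²) + 2 = 2*B² + 2 = 2 + 2*B²)
Y = -650 (Y = (-1 + 2*(-2))*(2 + 2*(-8)²) = (-1 - 4)*(2 + 2*64) = -5*(2 + 128) = -5*130 = -650)
Y + w(0)*((157 - 154) + 6) = -650 + 0*((157 - 154) + 6) = -650 + 0*(3 + 6) = -650 + 0*9 = -650 + 0 = -650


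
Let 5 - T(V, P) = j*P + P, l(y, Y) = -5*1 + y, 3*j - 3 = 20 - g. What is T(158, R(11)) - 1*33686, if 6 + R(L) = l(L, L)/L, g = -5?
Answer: -369871/11 ≈ -33625.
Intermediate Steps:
j = 28/3 (j = 1 + (20 - 1*(-5))/3 = 1 + (20 + 5)/3 = 1 + (⅓)*25 = 1 + 25/3 = 28/3 ≈ 9.3333)
l(y, Y) = -5 + y
R(L) = -6 + (-5 + L)/L
T(V, P) = 5 - 31*P/3 (T(V, P) = 5 - (28*P/3 + P) = 5 - 31*P/3)
T(158, R(11)) - 1*33686 = (5 - 31*(-5 - 5/11)/3) - 1*33686 = (5 - 31*(-5 - 5*1/11)/3) - 33686 = (5 - 31*(-5 - 5/11)/3) - 33686 = (5 - 31/3*(-60/11)) - 33686 = (5 + 620/11) - 33686 = 675/11 - 33686 = -369871/11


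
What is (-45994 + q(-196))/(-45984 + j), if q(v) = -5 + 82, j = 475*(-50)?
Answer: 2701/4102 ≈ 0.65846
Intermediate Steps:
j = -23750
q(v) = 77
(-45994 + q(-196))/(-45984 + j) = (-45994 + 77)/(-45984 - 23750) = -45917/(-69734) = -45917*(-1/69734) = 2701/4102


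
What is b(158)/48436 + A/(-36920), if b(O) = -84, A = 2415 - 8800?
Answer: 15308129/89412856 ≈ 0.17121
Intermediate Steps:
A = -6385
b(158)/48436 + A/(-36920) = -84/48436 - 6385/(-36920) = -84*1/48436 - 6385*(-1/36920) = -21/12109 + 1277/7384 = 15308129/89412856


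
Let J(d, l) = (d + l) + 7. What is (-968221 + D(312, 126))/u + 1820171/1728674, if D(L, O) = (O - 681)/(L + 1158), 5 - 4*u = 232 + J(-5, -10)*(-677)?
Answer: 12168746587391/17703350434 ≈ 687.37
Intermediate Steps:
J(d, l) = 7 + d + l
u = -5643/4 (u = 5/4 - (232 + (7 - 5 - 10)*(-677))/4 = 5/4 - (232 - 8*(-677))/4 = 5/4 - (232 + 5416)/4 = 5/4 - 1/4*5648 = 5/4 - 1412 = -5643/4 ≈ -1410.8)
D(L, O) = (-681 + O)/(1158 + L)
(-968221 + D(312, 126))/u + 1820171/1728674 = (-968221 + (-681 + 126)/(1158 + 312))/(-5643/4) + 1820171/1728674 = (-968221 - 555/1470)*(-4/5643) + 1820171*(1/1728674) = (-968221 + (1/1470)*(-555))*(-4/5643) + 1820171/1728674 = (-968221 - 37/98)*(-4/5643) + 1820171/1728674 = -94885695/98*(-4/5643) + 1820171/1728674 = 7028570/10241 + 1820171/1728674 = 12168746587391/17703350434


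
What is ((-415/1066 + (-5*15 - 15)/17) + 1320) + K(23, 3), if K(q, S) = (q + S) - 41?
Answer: 23546215/18122 ≈ 1299.3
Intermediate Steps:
K(q, S) = -41 + S + q (K(q, S) = (S + q) - 41 = -41 + S + q)
((-415/1066 + (-5*15 - 15)/17) + 1320) + K(23, 3) = ((-415/1066 + (-5*15 - 15)/17) + 1320) + (-41 + 3 + 23) = ((-415*1/1066 + (-75 - 15)*(1/17)) + 1320) - 15 = ((-415/1066 - 90*1/17) + 1320) - 15 = ((-415/1066 - 90/17) + 1320) - 15 = (-102995/18122 + 1320) - 15 = 23818045/18122 - 15 = 23546215/18122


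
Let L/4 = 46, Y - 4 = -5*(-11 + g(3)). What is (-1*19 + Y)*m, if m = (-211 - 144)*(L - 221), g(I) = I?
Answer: 328375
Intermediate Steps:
Y = 44 (Y = 4 - 5*(-11 + 3) = 4 - 5*(-8) = 4 + 40 = 44)
L = 184 (L = 4*46 = 184)
m = 13135 (m = (-211 - 144)*(184 - 221) = -355*(-37) = 13135)
(-1*19 + Y)*m = (-1*19 + 44)*13135 = (-19 + 44)*13135 = 25*13135 = 328375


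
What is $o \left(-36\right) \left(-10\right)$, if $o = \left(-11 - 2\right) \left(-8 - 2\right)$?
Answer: $46800$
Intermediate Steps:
$o = 130$ ($o = \left(-13\right) \left(-10\right) = 130$)
$o \left(-36\right) \left(-10\right) = 130 \left(-36\right) \left(-10\right) = \left(-4680\right) \left(-10\right) = 46800$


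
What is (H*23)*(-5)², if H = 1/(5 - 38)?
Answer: -575/33 ≈ -17.424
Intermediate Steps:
H = -1/33 (H = 1/(-33) = -1/33 ≈ -0.030303)
(H*23)*(-5)² = -1/33*23*(-5)² = -23/33*25 = -575/33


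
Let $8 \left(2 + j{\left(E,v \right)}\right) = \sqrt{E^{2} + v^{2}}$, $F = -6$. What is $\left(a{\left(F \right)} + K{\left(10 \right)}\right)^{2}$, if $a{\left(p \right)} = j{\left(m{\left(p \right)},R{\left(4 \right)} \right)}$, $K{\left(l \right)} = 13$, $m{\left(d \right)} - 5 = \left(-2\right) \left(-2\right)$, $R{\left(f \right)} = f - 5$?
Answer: $\frac{\left(88 + \sqrt{82}\right)^{2}}{64} \approx 147.18$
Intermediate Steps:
$R{\left(f \right)} = -5 + f$
$m{\left(d \right)} = 9$ ($m{\left(d \right)} = 5 - -4 = 5 + 4 = 9$)
$j{\left(E,v \right)} = -2 + \frac{\sqrt{E^{2} + v^{2}}}{8}$
$a{\left(p \right)} = -2 + \frac{\sqrt{82}}{8}$ ($a{\left(p \right)} = -2 + \frac{\sqrt{9^{2} + \left(-5 + 4\right)^{2}}}{8} = -2 + \frac{\sqrt{81 + \left(-1\right)^{2}}}{8} = -2 + \frac{\sqrt{81 + 1}}{8} = -2 + \frac{\sqrt{82}}{8}$)
$\left(a{\left(F \right)} + K{\left(10 \right)}\right)^{2} = \left(\left(-2 + \frac{\sqrt{82}}{8}\right) + 13\right)^{2} = \left(11 + \frac{\sqrt{82}}{8}\right)^{2}$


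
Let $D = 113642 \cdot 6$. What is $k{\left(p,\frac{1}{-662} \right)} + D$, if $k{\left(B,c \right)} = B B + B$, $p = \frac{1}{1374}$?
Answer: $\frac{1287252027727}{1887876} \approx 6.8185 \cdot 10^{5}$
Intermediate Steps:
$p = \frac{1}{1374} \approx 0.0007278$
$D = 681852$
$k{\left(B,c \right)} = B + B^{2}$ ($k{\left(B,c \right)} = B^{2} + B = B + B^{2}$)
$k{\left(p,\frac{1}{-662} \right)} + D = \frac{1 + \frac{1}{1374}}{1374} + 681852 = \frac{1}{1374} \cdot \frac{1375}{1374} + 681852 = \frac{1375}{1887876} + 681852 = \frac{1287252027727}{1887876}$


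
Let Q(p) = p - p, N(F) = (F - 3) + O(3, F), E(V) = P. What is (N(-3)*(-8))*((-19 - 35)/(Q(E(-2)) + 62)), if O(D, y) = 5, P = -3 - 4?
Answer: -216/31 ≈ -6.9677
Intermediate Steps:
P = -7
E(V) = -7
N(F) = 2 + F (N(F) = (F - 3) + 5 = (-3 + F) + 5 = 2 + F)
Q(p) = 0
(N(-3)*(-8))*((-19 - 35)/(Q(E(-2)) + 62)) = ((2 - 3)*(-8))*((-19 - 35)/(0 + 62)) = (-1*(-8))*(-54/62) = 8*(-54*1/62) = 8*(-27/31) = -216/31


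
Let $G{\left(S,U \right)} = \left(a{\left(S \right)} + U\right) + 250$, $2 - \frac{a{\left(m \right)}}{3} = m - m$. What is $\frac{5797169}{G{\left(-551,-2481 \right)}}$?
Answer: $- \frac{5797169}{2225} \approx -2605.5$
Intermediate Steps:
$a{\left(m \right)} = 6$ ($a{\left(m \right)} = 6 - 3 \left(m - m\right) = 6 - 0 = 6 + 0 = 6$)
$G{\left(S,U \right)} = 256 + U$ ($G{\left(S,U \right)} = \left(6 + U\right) + 250 = 256 + U$)
$\frac{5797169}{G{\left(-551,-2481 \right)}} = \frac{5797169}{256 - 2481} = \frac{5797169}{-2225} = 5797169 \left(- \frac{1}{2225}\right) = - \frac{5797169}{2225}$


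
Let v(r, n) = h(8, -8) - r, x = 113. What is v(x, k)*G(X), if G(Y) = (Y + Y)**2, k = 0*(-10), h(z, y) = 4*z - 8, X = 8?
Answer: -22784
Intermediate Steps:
h(z, y) = -8 + 4*z
k = 0
G(Y) = 4*Y**2 (G(Y) = (2*Y)**2 = 4*Y**2)
v(r, n) = 24 - r (v(r, n) = (-8 + 4*8) - r = (-8 + 32) - r = 24 - r)
v(x, k)*G(X) = (24 - 1*113)*(4*8**2) = (24 - 113)*(4*64) = -89*256 = -22784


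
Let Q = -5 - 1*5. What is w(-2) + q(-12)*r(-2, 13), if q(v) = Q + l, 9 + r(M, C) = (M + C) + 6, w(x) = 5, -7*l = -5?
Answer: -485/7 ≈ -69.286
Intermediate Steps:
l = 5/7 (l = -⅐*(-5) = 5/7 ≈ 0.71429)
r(M, C) = -3 + C + M (r(M, C) = -9 + ((M + C) + 6) = -9 + ((C + M) + 6) = -9 + (6 + C + M) = -3 + C + M)
Q = -10 (Q = -5 - 5 = -10)
q(v) = -65/7 (q(v) = -10 + 5/7 = -65/7)
w(-2) + q(-12)*r(-2, 13) = 5 - 65*(-3 + 13 - 2)/7 = 5 - 65/7*8 = 5 - 520/7 = -485/7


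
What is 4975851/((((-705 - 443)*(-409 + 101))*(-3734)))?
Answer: -4975851/1320282656 ≈ -0.0037688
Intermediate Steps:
4975851/((((-705 - 443)*(-409 + 101))*(-3734))) = 4975851/((-1148*(-308)*(-3734))) = 4975851/((353584*(-3734))) = 4975851/(-1320282656) = 4975851*(-1/1320282656) = -4975851/1320282656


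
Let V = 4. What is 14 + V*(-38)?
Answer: -138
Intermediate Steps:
14 + V*(-38) = 14 + 4*(-38) = 14 - 152 = -138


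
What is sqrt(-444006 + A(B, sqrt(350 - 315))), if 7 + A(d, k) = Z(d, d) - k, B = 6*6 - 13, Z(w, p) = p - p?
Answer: sqrt(-444013 - sqrt(35)) ≈ 666.35*I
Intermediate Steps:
Z(w, p) = 0
B = 23 (B = 36 - 13 = 23)
A(d, k) = -7 - k (A(d, k) = -7 + (0 - k) = -7 - k)
sqrt(-444006 + A(B, sqrt(350 - 315))) = sqrt(-444006 + (-7 - sqrt(350 - 315))) = sqrt(-444006 + (-7 - sqrt(35))) = sqrt(-444013 - sqrt(35))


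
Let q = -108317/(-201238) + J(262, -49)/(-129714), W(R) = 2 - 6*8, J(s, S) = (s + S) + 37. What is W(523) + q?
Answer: -593377915517/13051692966 ≈ -45.464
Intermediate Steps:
J(s, S) = 37 + S + s (J(s, S) = (S + s) + 37 = 37 + S + s)
W(R) = -46 (W(R) = 2 - 48 = -46)
q = 6999960919/13051692966 (q = -108317/(-201238) + (37 - 49 + 262)/(-129714) = -108317*(-1/201238) + 250*(-1/129714) = 108317/201238 - 125/64857 = 6999960919/13051692966 ≈ 0.53633)
W(523) + q = -46 + 6999960919/13051692966 = -593377915517/13051692966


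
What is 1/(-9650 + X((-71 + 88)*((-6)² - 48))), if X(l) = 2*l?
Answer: -1/10058 ≈ -9.9423e-5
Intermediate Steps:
1/(-9650 + X((-71 + 88)*((-6)² - 48))) = 1/(-9650 + 2*((-71 + 88)*((-6)² - 48))) = 1/(-9650 + 2*(17*(36 - 48))) = 1/(-9650 + 2*(17*(-12))) = 1/(-9650 + 2*(-204)) = 1/(-9650 - 408) = 1/(-10058) = -1/10058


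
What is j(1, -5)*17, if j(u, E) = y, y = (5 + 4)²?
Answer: 1377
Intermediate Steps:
y = 81 (y = 9² = 81)
j(u, E) = 81
j(1, -5)*17 = 81*17 = 1377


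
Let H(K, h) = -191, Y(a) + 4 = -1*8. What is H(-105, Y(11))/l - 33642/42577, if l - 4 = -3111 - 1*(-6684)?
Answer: -128469641/152297929 ≈ -0.84354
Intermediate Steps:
Y(a) = -12 (Y(a) = -4 - 1*8 = -4 - 8 = -12)
l = 3577 (l = 4 + (-3111 - 1*(-6684)) = 4 + (-3111 + 6684) = 4 + 3573 = 3577)
H(-105, Y(11))/l - 33642/42577 = -191/3577 - 33642/42577 = -128469641/152297929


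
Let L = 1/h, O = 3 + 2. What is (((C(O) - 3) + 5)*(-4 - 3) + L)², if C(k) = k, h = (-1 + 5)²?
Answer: 613089/256 ≈ 2394.9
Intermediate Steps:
h = 16 (h = 4² = 16)
O = 5
L = 1/16 ≈ 0.062500
(((C(O) - 3) + 5)*(-4 - 3) + L)² = (((5 - 3) + 5)*(-4 - 3) + 1/16)² = ((2 + 5)*(-7) + 1/16)² = (7*(-7) + 1/16)² = (-49 + 1/16)² = (-783/16)² = 613089/256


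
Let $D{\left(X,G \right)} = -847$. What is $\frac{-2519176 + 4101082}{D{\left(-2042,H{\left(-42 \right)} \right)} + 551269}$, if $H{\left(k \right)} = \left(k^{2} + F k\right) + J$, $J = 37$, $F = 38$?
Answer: $\frac{263651}{91737} \approx 2.874$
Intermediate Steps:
$H{\left(k \right)} = 37 + k^{2} + 38 k$ ($H{\left(k \right)} = \left(k^{2} + 38 k\right) + 37 = 37 + k^{2} + 38 k$)
$\frac{-2519176 + 4101082}{D{\left(-2042,H{\left(-42 \right)} \right)} + 551269} = \frac{-2519176 + 4101082}{-847 + 551269} = \frac{1581906}{550422} = 1581906 \cdot \frac{1}{550422} = \frac{263651}{91737}$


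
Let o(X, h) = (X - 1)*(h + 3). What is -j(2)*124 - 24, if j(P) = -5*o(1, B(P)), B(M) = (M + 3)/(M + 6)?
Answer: -24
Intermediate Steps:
B(M) = (3 + M)/(6 + M)
o(X, h) = (-1 + X)*(3 + h)
j(P) = 0 (j(P) = -5*(-3 - (3 + P)/(6 + P) + 3*1 + 1*((3 + P)/(6 + P))) = -5*(-3 - (3 + P)/(6 + P) + 3 + (3 + P)/(6 + P)) = -5*0 = 0)
-j(2)*124 - 24 = -1*0*124 - 24 = 0*124 - 24 = 0 - 24 = -24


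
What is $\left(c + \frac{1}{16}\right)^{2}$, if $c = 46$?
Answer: $\frac{543169}{256} \approx 2121.8$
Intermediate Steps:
$\left(c + \frac{1}{16}\right)^{2} = \left(46 + \frac{1}{16}\right)^{2} = \left(\frac{737}{16}\right)^{2} = \frac{543169}{256}$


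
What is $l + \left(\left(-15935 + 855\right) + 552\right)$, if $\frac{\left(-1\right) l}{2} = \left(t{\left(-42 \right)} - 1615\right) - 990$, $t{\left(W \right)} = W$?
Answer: $-9234$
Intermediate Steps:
$l = 5294$ ($l = - 2 \left(\left(-42 - 1615\right) - 990\right) = - 2 \left(-1657 - 990\right) = \left(-2\right) \left(-2647\right) = 5294$)
$l + \left(\left(-15935 + 855\right) + 552\right) = 5294 + \left(\left(-15935 + 855\right) + 552\right) = 5294 + \left(-15080 + 552\right) = 5294 - 14528 = -9234$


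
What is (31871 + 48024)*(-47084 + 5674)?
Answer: -3308451950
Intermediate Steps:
(31871 + 48024)*(-47084 + 5674) = 79895*(-41410) = -3308451950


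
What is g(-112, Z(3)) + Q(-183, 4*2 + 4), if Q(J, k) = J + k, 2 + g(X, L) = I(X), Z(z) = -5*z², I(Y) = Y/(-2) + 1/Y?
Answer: -13105/112 ≈ -117.01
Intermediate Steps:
I(Y) = 1/Y - Y/2 (I(Y) = Y*(-½) + 1/Y = -Y/2 + 1/Y = 1/Y - Y/2)
g(X, L) = -2 + 1/X - X/2 (g(X, L) = -2 + (1/X - X/2) = -2 + 1/X - X/2)
g(-112, Z(3)) + Q(-183, 4*2 + 4) = (-2 + 1/(-112) - ½*(-112)) + (-183 + (4*2 + 4)) = (-2 - 1/112 + 56) + (-183 + (8 + 4)) = 6047/112 + (-183 + 12) = 6047/112 - 171 = -13105/112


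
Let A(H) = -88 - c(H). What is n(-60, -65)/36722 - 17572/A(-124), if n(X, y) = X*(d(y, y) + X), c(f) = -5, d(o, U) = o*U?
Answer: 44609806/217709 ≈ 204.91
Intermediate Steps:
d(o, U) = U*o
n(X, y) = X*(X + y**2) (n(X, y) = X*(y*y + X) = X*(y**2 + X) = X*(X + y**2))
A(H) = -83 (A(H) = -88 - 1*(-5) = -88 + 5 = -83)
n(-60, -65)/36722 - 17572/A(-124) = -60*(-60 + (-65)**2)/36722 - 17572/(-83) = -60*(-60 + 4225)*(1/36722) - 17572*(-1/83) = -60*4165*(1/36722) + 17572/83 = -249900*1/36722 + 17572/83 = -17850/2623 + 17572/83 = 44609806/217709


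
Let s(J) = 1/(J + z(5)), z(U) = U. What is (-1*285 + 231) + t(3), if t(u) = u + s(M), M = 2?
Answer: -356/7 ≈ -50.857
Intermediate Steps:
s(J) = 1/(5 + J) (s(J) = 1/(J + 5) = 1/(5 + J))
t(u) = ⅐ + u (t(u) = u + 1/(5 + 2) = u + 1/7 = u + ⅐ = ⅐ + u)
(-1*285 + 231) + t(3) = (-1*285 + 231) + (⅐ + 3) = (-285 + 231) + 22/7 = -54 + 22/7 = -356/7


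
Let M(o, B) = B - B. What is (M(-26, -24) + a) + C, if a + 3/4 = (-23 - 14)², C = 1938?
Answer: 13225/4 ≈ 3306.3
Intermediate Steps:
a = 5473/4 (a = -¾ + (-23 - 14)² = -¾ + (-37)² = -¾ + 1369 = 5473/4 ≈ 1368.3)
M(o, B) = 0
(M(-26, -24) + a) + C = (0 + 5473/4) + 1938 = 5473/4 + 1938 = 13225/4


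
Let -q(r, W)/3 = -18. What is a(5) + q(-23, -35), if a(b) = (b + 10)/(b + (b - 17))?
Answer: 363/7 ≈ 51.857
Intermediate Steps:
q(r, W) = 54 (q(r, W) = -3*(-18) = 54)
a(b) = (10 + b)/(-17 + 2*b) (a(b) = (10 + b)/(b + (-17 + b)) = (10 + b)/(-17 + 2*b))
a(5) + q(-23, -35) = (10 + 5)/(-17 + 2*5) + 54 = 15/(-17 + 10) + 54 = 15/(-7) + 54 = -1/7*15 + 54 = -15/7 + 54 = 363/7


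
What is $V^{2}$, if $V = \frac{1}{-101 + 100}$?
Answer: $1$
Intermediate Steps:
$V = -1$ ($V = \frac{1}{-1} = -1$)
$V^{2} = \left(-1\right)^{2} = 1$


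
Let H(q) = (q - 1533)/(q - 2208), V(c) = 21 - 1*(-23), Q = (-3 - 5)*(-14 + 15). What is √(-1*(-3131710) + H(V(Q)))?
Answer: √3666368863589/1082 ≈ 1769.7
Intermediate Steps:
Q = -8 (Q = -8*1 = -8)
V(c) = 44 (V(c) = 21 + 23 = 44)
H(q) = (-1533 + q)/(-2208 + q)
√(-1*(-3131710) + H(V(Q))) = √(-1*(-3131710) + (-1533 + 44)/(-2208 + 44)) = √(3131710 - 1489/(-2164)) = √(3131710 - 1/2164*(-1489)) = √(3131710 + 1489/2164) = √(6777021929/2164) = √3666368863589/1082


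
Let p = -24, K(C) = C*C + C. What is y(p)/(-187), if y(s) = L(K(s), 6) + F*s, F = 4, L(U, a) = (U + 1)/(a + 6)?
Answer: 599/2244 ≈ 0.26693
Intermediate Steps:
K(C) = C + C² (K(C) = C² + C = C + C²)
L(U, a) = (1 + U)/(6 + a)
y(s) = 1/12 + 4*s + s*(1 + s)/12 (y(s) = (1 + s*(1 + s))/(6 + 6) + 4*s = (1 + s*(1 + s))/12 + 4*s = (1/12 + s*(1 + s)/12) + 4*s = 1/12 + 4*s + s*(1 + s)/12)
y(p)/(-187) = (1/12 + (1/12)*(-24)² + (49/12)*(-24))/(-187) = (1/12 + (1/12)*576 - 98)*(-1/187) = (1/12 + 48 - 98)*(-1/187) = -599/12*(-1/187) = 599/2244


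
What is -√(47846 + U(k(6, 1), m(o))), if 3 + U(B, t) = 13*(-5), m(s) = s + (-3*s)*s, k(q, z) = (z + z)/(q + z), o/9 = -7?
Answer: -√47778 ≈ -218.58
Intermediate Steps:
o = -63 (o = 9*(-7) = -63)
k(q, z) = 2*z/(q + z) (k(q, z) = (2*z)/(q + z) = 2*z/(q + z))
m(s) = s - 3*s²
U(B, t) = -68 (U(B, t) = -3 + 13*(-5) = -3 - 65 = -68)
-√(47846 + U(k(6, 1), m(o))) = -√(47846 - 68) = -√47778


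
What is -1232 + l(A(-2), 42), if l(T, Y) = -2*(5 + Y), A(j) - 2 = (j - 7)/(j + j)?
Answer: -1326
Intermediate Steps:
A(j) = 2 + (-7 + j)/(2*j) (A(j) = 2 + (j - 7)/(j + j) = 2 + (-7 + j)/((2*j)) = 2 + (-7 + j)*(1/(2*j)) = 2 + (-7 + j)/(2*j))
l(T, Y) = -10 - 2*Y
-1232 + l(A(-2), 42) = -1232 + (-10 - 2*42) = -1232 + (-10 - 84) = -1232 - 94 = -1326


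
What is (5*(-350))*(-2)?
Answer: 3500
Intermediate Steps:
(5*(-350))*(-2) = -1750*(-2) = 3500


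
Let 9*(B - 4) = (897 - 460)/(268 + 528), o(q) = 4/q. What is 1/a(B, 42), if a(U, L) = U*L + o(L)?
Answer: 2786/475451 ≈ 0.0058597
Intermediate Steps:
B = 29093/7164 (B = 4 + ((897 - 460)/(268 + 528))/9 = 4 + (437/796)/9 = 4 + (437*(1/796))/9 = 4 + (1/9)*(437/796) = 4 + 437/7164 = 29093/7164 ≈ 4.0610)
a(U, L) = 4/L + L*U (a(U, L) = U*L + 4/L = L*U + 4/L = 4/L + L*U)
1/a(B, 42) = 1/(4/42 + 42*(29093/7164)) = 1/(4*(1/42) + 203651/1194) = 1/(2/21 + 203651/1194) = 1/(475451/2786) = 2786/475451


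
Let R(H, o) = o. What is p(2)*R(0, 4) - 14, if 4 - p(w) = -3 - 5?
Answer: 34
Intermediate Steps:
p(w) = 12 (p(w) = 4 - (-3 - 5) = 4 - 1*(-8) = 4 + 8 = 12)
p(2)*R(0, 4) - 14 = 12*4 - 14 = 48 - 14 = 34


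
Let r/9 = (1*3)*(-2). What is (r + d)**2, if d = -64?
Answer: 13924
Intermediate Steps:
r = -54 (r = 9*((1*3)*(-2)) = 9*(3*(-2)) = 9*(-6) = -54)
(r + d)**2 = (-54 - 64)**2 = (-118)**2 = 13924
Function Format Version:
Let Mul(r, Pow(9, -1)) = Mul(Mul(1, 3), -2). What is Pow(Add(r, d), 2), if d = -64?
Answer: 13924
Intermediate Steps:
r = -54 (r = Mul(9, Mul(Mul(1, 3), -2)) = Mul(9, Mul(3, -2)) = Mul(9, -6) = -54)
Pow(Add(r, d), 2) = Pow(Add(-54, -64), 2) = Pow(-118, 2) = 13924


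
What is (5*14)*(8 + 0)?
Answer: 560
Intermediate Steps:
(5*14)*(8 + 0) = 70*8 = 560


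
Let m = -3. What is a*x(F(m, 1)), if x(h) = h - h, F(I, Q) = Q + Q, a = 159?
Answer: 0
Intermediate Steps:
F(I, Q) = 2*Q
x(h) = 0
a*x(F(m, 1)) = 159*0 = 0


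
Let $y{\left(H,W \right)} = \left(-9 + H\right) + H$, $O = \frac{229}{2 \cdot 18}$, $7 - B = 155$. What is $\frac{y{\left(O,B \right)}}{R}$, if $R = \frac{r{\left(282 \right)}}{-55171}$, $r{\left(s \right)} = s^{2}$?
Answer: $- \frac{3696457}{1431432} \approx -2.5823$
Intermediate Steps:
$B = -148$ ($B = 7 - 155 = -148$)
$O = \frac{229}{36} \approx 6.3611$
$y{\left(H,W \right)} = -9 + 2 H$
$R = - \frac{79524}{55171}$ ($R = \frac{282^{2}}{-55171} = 79524 \left(- \frac{1}{55171}\right) = - \frac{79524}{55171} \approx -1.4414$)
$\frac{y{\left(O,B \right)}}{R} = \frac{-9 + 2 \cdot \frac{229}{36}}{- \frac{79524}{55171}} = \left(-9 + \frac{229}{18}\right) \left(- \frac{55171}{79524}\right) = \frac{67}{18} \left(- \frac{55171}{79524}\right) = - \frac{3696457}{1431432}$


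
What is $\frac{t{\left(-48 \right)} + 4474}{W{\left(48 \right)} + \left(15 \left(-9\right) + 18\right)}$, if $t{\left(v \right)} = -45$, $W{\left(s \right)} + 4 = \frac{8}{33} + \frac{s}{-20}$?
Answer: $- \frac{730785}{20321} \approx -35.962$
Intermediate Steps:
$W{\left(s \right)} = - \frac{124}{33} - \frac{s}{20}$ ($W{\left(s \right)} = -4 + \left(\frac{8}{33} + \frac{s}{-20}\right) = -4 + \left(8 \cdot \frac{1}{33} + s \left(- \frac{1}{20}\right)\right) = -4 - \left(- \frac{8}{33} + \frac{s}{20}\right) = - \frac{124}{33} - \frac{s}{20}$)
$\frac{t{\left(-48 \right)} + 4474}{W{\left(48 \right)} + \left(15 \left(-9\right) + 18\right)} = \frac{-45 + 4474}{\left(- \frac{124}{33} - \frac{12}{5}\right) + \left(15 \left(-9\right) + 18\right)} = \frac{4429}{\left(- \frac{124}{33} - \frac{12}{5}\right) + \left(-135 + 18\right)} = \frac{4429}{- \frac{1016}{165} - 117} = \frac{4429}{- \frac{20321}{165}} = 4429 \left(- \frac{165}{20321}\right) = - \frac{730785}{20321}$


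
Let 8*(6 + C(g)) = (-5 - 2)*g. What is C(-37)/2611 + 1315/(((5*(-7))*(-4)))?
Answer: 196409/20888 ≈ 9.4030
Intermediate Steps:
C(g) = -6 - 7*g/8 (C(g) = -6 + ((-5 - 2)*g)/8 = -6 + (-7*g)/8 = -6 - 7*g/8)
C(-37)/2611 + 1315/(((5*(-7))*(-4))) = (-6 - 7/8*(-37))/2611 + 1315/(((5*(-7))*(-4))) = (-6 + 259/8)*(1/2611) + 1315/((-35*(-4))) = (211/8)*(1/2611) + 1315/140 = 211/20888 + 1315*(1/140) = 211/20888 + 263/28 = 196409/20888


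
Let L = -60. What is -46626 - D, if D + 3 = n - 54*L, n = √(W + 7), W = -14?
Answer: -49863 - I*√7 ≈ -49863.0 - 2.6458*I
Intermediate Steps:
n = I*√7 (n = √(-14 + 7) = √(-7) = I*√7 ≈ 2.6458*I)
D = 3237 + I*√7 (D = -3 + (I*√7 - 54*(-60)) = -3 + (I*√7 + 3240) = -3 + (3240 + I*√7) = 3237 + I*√7 ≈ 3237.0 + 2.6458*I)
-46626 - D = -46626 - (3237 + I*√7) = -46626 + (-3237 - I*√7) = -49863 - I*√7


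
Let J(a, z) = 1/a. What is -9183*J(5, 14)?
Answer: -9183/5 ≈ -1836.6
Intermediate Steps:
-9183*J(5, 14) = -9183/5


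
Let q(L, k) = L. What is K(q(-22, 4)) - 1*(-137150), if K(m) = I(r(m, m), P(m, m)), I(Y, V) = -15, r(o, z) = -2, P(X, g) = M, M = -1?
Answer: 137135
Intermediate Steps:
P(X, g) = -1
K(m) = -15
K(q(-22, 4)) - 1*(-137150) = -15 - 1*(-137150) = -15 + 137150 = 137135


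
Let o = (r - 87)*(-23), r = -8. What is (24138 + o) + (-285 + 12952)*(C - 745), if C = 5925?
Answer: 65641383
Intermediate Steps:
o = 2185 (o = (-8 - 87)*(-23) = -95*(-23) = 2185)
(24138 + o) + (-285 + 12952)*(C - 745) = (24138 + 2185) + (-285 + 12952)*(5925 - 745) = 26323 + 12667*5180 = 26323 + 65615060 = 65641383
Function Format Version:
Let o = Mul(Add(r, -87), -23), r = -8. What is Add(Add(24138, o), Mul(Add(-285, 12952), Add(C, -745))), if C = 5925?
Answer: 65641383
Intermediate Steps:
o = 2185 (o = Mul(Add(-8, -87), -23) = Mul(-95, -23) = 2185)
Add(Add(24138, o), Mul(Add(-285, 12952), Add(C, -745))) = Add(Add(24138, 2185), Mul(Add(-285, 12952), Add(5925, -745))) = Add(26323, Mul(12667, 5180)) = Add(26323, 65615060) = 65641383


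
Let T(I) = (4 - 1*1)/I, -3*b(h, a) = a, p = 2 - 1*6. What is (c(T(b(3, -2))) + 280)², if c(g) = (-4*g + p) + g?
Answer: 275625/4 ≈ 68906.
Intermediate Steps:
p = -4 (p = 2 - 6 = -4)
b(h, a) = -a/3
T(I) = 3/I (T(I) = (4 - 1)/I = 3/I)
c(g) = -4 - 3*g (c(g) = (-4*g - 4) + g = (-4 - 4*g) + g = -4 - 3*g)
(c(T(b(3, -2))) + 280)² = ((-4 - 9/((-⅓*(-2)))) + 280)² = ((-4 - 9/⅔) + 280)² = ((-4 - 9*3/2) + 280)² = ((-4 - 3*9/2) + 280)² = ((-4 - 27/2) + 280)² = (-35/2 + 280)² = (525/2)² = 275625/4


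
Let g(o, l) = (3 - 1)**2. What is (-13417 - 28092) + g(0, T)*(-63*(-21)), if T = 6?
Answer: -36217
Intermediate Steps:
g(o, l) = 4 (g(o, l) = 2**2 = 4)
(-13417 - 28092) + g(0, T)*(-63*(-21)) = (-13417 - 28092) + 4*(-63*(-21)) = -41509 + 4*1323 = -41509 + 5292 = -36217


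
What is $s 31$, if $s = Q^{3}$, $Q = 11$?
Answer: $41261$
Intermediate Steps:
$s = 1331$ ($s = 11^{3} = 1331$)
$s 31 = 1331 \cdot 31 = 41261$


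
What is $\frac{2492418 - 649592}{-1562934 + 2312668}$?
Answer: $\frac{921413}{374867} \approx 2.458$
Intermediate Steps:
$\frac{2492418 - 649592}{-1562934 + 2312668} = \frac{1842826}{749734} = 1842826 \cdot \frac{1}{749734} = \frac{921413}{374867}$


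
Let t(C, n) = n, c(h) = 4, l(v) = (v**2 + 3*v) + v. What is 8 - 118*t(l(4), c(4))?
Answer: -464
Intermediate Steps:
l(v) = v**2 + 4*v
8 - 118*t(l(4), c(4)) = 8 - 118*4 = 8 - 472 = -464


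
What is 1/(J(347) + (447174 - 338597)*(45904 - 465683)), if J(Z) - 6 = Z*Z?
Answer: -1/45578224068 ≈ -2.1940e-11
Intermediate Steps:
J(Z) = 6 + Z² (J(Z) = 6 + Z*Z = 6 + Z²)
1/(J(347) + (447174 - 338597)*(45904 - 465683)) = 1/((6 + 347²) + (447174 - 338597)*(45904 - 465683)) = 1/((6 + 120409) + 108577*(-419779)) = 1/(120415 - 45578344483) = 1/(-45578224068) = -1/45578224068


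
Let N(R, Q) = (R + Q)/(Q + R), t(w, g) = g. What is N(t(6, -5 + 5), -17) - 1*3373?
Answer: -3372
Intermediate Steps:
N(R, Q) = 1 (N(R, Q) = (Q + R)/(Q + R) = 1)
N(t(6, -5 + 5), -17) - 1*3373 = 1 - 1*3373 = 1 - 3373 = -3372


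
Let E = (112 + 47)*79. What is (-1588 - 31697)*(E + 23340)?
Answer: -1194964785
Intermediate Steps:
E = 12561 (E = 159*79 = 12561)
(-1588 - 31697)*(E + 23340) = (-1588 - 31697)*(12561 + 23340) = -33285*35901 = -1194964785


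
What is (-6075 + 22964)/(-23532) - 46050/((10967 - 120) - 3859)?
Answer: -300417233/41110404 ≈ -7.3076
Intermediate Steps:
(-6075 + 22964)/(-23532) - 46050/((10967 - 120) - 3859) = 16889*(-1/23532) - 46050/(10847 - 3859) = -16889/23532 - 46050/6988 = -16889/23532 - 46050*1/6988 = -16889/23532 - 23025/3494 = -300417233/41110404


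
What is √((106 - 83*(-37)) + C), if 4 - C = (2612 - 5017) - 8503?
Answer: √14089 ≈ 118.70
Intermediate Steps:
C = 10912 (C = 4 - ((2612 - 5017) - 8503) = 4 - (-2405 - 8503) = 4 - 1*(-10908) = 4 + 10908 = 10912)
√((106 - 83*(-37)) + C) = √((106 - 83*(-37)) + 10912) = √((106 + 3071) + 10912) = √(3177 + 10912) = √14089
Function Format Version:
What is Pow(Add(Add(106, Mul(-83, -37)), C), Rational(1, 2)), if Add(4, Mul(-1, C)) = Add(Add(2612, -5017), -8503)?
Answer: Pow(14089, Rational(1, 2)) ≈ 118.70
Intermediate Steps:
C = 10912 (C = Add(4, Mul(-1, Add(Add(2612, -5017), -8503))) = Add(4, Mul(-1, Add(-2405, -8503))) = Add(4, Mul(-1, -10908)) = Add(4, 10908) = 10912)
Pow(Add(Add(106, Mul(-83, -37)), C), Rational(1, 2)) = Pow(Add(Add(106, Mul(-83, -37)), 10912), Rational(1, 2)) = Pow(Add(Add(106, 3071), 10912), Rational(1, 2)) = Pow(Add(3177, 10912), Rational(1, 2)) = Pow(14089, Rational(1, 2))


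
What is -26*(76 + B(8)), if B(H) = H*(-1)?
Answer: -1768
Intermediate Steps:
B(H) = -H
-26*(76 + B(8)) = -26*(76 - 1*8) = -26*(76 - 8) = -26*68 = -1768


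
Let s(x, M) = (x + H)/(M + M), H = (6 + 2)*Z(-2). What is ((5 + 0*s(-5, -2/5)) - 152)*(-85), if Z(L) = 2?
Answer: 12495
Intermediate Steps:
H = 16 (H = (6 + 2)*2 = 8*2 = 16)
s(x, M) = (16 + x)/(2*M) (s(x, M) = (x + 16)/(M + M) = (16 + x)/((2*M)) = (16 + x)*(1/(2*M)) = (16 + x)/(2*M))
((5 + 0*s(-5, -2/5)) - 152)*(-85) = ((5 + 0*((16 - 5)/(2*((-2/5))))) - 152)*(-85) = ((5 + 0*((1/2)*11/(-2*1/5))) - 152)*(-85) = ((5 + 0*((1/2)*11/(-2/5))) - 152)*(-85) = ((5 + 0*((1/2)*(-5/2)*11)) - 152)*(-85) = ((5 + 0*(-55/4)) - 152)*(-85) = ((5 + 0) - 152)*(-85) = (5 - 152)*(-85) = -147*(-85) = 12495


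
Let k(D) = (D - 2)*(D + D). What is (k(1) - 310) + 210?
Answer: -102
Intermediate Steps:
k(D) = 2*D*(-2 + D) (k(D) = (-2 + D)*(2*D) = 2*D*(-2 + D))
(k(1) - 310) + 210 = (2*1*(-2 + 1) - 310) + 210 = (2*1*(-1) - 310) + 210 = (-2 - 310) + 210 = -312 + 210 = -102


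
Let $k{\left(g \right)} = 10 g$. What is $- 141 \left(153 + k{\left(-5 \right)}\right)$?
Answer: $-14523$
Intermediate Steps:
$- 141 \left(153 + k{\left(-5 \right)}\right) = - 141 \left(153 + 10 \left(-5\right)\right) = - 141 \left(153 - 50\right) = \left(-141\right) 103 = -14523$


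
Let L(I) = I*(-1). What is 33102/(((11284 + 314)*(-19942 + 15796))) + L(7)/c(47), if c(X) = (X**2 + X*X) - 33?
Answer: -26763857/11714115310 ≈ -0.0022848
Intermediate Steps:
L(I) = -I
c(X) = -33 + 2*X**2 (c(X) = (X**2 + X**2) - 33 = 2*X**2 - 33 = -33 + 2*X**2)
33102/(((11284 + 314)*(-19942 + 15796))) + L(7)/c(47) = 33102/(((11284 + 314)*(-19942 + 15796))) + (-1*7)/(-33 + 2*47**2) = 33102/((11598*(-4146))) - 7/(-33 + 2*2209) = 33102/(-48085308) - 7/(-33 + 4418) = 33102*(-1/48085308) - 7/4385 = -1839/2671406 - 7*1/4385 = -1839/2671406 - 7/4385 = -26763857/11714115310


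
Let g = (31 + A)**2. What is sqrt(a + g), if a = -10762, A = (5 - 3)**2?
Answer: 17*I*sqrt(33) ≈ 97.658*I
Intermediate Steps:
A = 4 (A = 2**2 = 4)
g = 1225 (g = (31 + 4)**2 = 35**2 = 1225)
sqrt(a + g) = sqrt(-10762 + 1225) = sqrt(-9537) = 17*I*sqrt(33)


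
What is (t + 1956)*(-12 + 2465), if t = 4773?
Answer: 16506237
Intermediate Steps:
(t + 1956)*(-12 + 2465) = (4773 + 1956)*(-12 + 2465) = 6729*2453 = 16506237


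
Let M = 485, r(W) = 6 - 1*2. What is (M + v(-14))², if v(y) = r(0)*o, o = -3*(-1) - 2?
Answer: 239121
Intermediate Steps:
r(W) = 4 (r(W) = 6 - 2 = 4)
o = 1 (o = 3 - 2 = 1)
v(y) = 4 (v(y) = 4*1 = 4)
(M + v(-14))² = (485 + 4)² = 489² = 239121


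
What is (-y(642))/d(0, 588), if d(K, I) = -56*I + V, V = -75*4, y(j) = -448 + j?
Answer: 97/16614 ≈ 0.0058384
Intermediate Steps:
V = -300
d(K, I) = -300 - 56*I (d(K, I) = -56*I - 300 = -300 - 56*I)
(-y(642))/d(0, 588) = (-(-448 + 642))/(-300 - 56*588) = (-1*194)/(-300 - 32928) = -194/(-33228) = -194*(-1/33228) = 97/16614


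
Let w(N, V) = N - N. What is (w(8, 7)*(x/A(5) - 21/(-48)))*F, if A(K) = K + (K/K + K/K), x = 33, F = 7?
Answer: 0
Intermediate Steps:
w(N, V) = 0
A(K) = 2 + K (A(K) = K + (1 + 1) = K + 2 = 2 + K)
(w(8, 7)*(x/A(5) - 21/(-48)))*F = (0*(33/(2 + 5) - 21/(-48)))*7 = (0*(33/7 - 21*(-1/48)))*7 = (0*(33*(1/7) + 7/16))*7 = (0*(33/7 + 7/16))*7 = (0*(577/112))*7 = 0*7 = 0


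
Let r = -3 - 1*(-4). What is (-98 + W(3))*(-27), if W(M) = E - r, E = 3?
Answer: 2592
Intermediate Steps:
r = 1 (r = -3 + 4 = 1)
W(M) = 2 (W(M) = 3 - 1*1 = 3 - 1 = 2)
(-98 + W(3))*(-27) = (-98 + 2)*(-27) = -96*(-27) = 2592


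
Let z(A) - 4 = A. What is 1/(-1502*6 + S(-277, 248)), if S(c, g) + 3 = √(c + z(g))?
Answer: -1803/16254050 - I/16254050 ≈ -0.00011093 - 6.1523e-8*I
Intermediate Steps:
z(A) = 4 + A
S(c, g) = -3 + √(4 + c + g) (S(c, g) = -3 + √(c + (4 + g)) = -3 + √(4 + c + g))
1/(-1502*6 + S(-277, 248)) = 1/(-1502*6 + (-3 + √(4 - 277 + 248))) = 1/(-9012 + (-3 + √(-25))) = 1/(-9012 + (-3 + 5*I)) = 1/(-9015 + 5*I) = (-9015 - 5*I)/81270250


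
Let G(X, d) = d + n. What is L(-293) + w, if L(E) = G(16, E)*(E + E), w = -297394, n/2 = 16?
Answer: -144448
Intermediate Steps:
n = 32 (n = 2*16 = 32)
G(X, d) = 32 + d (G(X, d) = d + 32 = 32 + d)
L(E) = 2*E*(32 + E) (L(E) = (32 + E)*(E + E) = (32 + E)*(2*E) = 2*E*(32 + E))
L(-293) + w = 2*(-293)*(32 - 293) - 297394 = 2*(-293)*(-261) - 297394 = 152946 - 297394 = -144448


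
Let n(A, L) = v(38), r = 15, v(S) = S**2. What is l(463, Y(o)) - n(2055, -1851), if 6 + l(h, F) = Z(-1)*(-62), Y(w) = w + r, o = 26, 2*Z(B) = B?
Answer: -1419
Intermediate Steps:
Z(B) = B/2
n(A, L) = 1444 (n(A, L) = 38**2 = 1444)
Y(w) = 15 + w (Y(w) = w + 15 = 15 + w)
l(h, F) = 25 (l(h, F) = -6 + ((1/2)*(-1))*(-62) = -6 - 1/2*(-62) = -6 + 31 = 25)
l(463, Y(o)) - n(2055, -1851) = 25 - 1*1444 = 25 - 1444 = -1419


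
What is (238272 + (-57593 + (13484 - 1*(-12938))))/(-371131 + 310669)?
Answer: -207101/60462 ≈ -3.4253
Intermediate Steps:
(238272 + (-57593 + (13484 - 1*(-12938))))/(-371131 + 310669) = (238272 + (-57593 + (13484 + 12938)))/(-60462) = (238272 + (-57593 + 26422))*(-1/60462) = (238272 - 31171)*(-1/60462) = 207101*(-1/60462) = -207101/60462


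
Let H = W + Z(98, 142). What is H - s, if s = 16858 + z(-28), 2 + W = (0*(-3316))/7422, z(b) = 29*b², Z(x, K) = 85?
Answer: -39511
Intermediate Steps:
W = -2 (W = -2 + (0*(-3316))/7422 = -2 + 0*(1/7422) = -2 + 0 = -2)
H = 83 (H = -2 + 85 = 83)
s = 39594 (s = 16858 + 29*(-28)² = 16858 + 29*784 = 16858 + 22736 = 39594)
H - s = 83 - 1*39594 = 83 - 39594 = -39511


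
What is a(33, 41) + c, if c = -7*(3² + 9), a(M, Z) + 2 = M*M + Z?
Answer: 1002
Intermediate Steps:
a(M, Z) = -2 + Z + M² (a(M, Z) = -2 + (M*M + Z) = -2 + (M² + Z) = -2 + (Z + M²) = -2 + Z + M²)
c = -126 (c = -7*(9 + 9) = -7*18 = -126)
a(33, 41) + c = (-2 + 41 + 33²) - 126 = (-2 + 41 + 1089) - 126 = 1128 - 126 = 1002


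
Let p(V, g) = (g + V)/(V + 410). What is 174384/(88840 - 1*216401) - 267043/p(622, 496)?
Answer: -58396218924/236899 ≈ -2.4650e+5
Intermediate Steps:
p(V, g) = (V + g)/(410 + V)
174384/(88840 - 1*216401) - 267043/p(622, 496) = 174384/(88840 - 1*216401) - 267043*(410 + 622)/(622 + 496) = 174384/(88840 - 216401) - 267043/(1118/1032) = 174384/(-127561) - 267043/((1/1032)*1118) = 174384*(-1/127561) - 267043/13/12 = -24912/18223 - 267043*12/13 = -24912/18223 - 3204516/13 = -58396218924/236899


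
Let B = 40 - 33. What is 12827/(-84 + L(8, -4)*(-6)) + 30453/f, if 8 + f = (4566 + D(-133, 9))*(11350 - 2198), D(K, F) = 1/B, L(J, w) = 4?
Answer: -312683271431/2632727880 ≈ -118.77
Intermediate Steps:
B = 7
D(K, F) = 1/7
f = 292525320/7 (f = -8 + (4566 + 1/7)*(11350 - 2198) = -8 + (31963/7)*9152 = -8 + 292525376/7 = 292525320/7 ≈ 4.1789e+7)
12827/(-84 + L(8, -4)*(-6)) + 30453/f = 12827/(-84 + 4*(-6)) + 30453/(292525320/7) = 12827/(-84 - 24) + 30453*(7/292525320) = 12827/(-108) + 71057/97508440 = 12827*(-1/108) + 71057/97508440 = -12827/108 + 71057/97508440 = -312683271431/2632727880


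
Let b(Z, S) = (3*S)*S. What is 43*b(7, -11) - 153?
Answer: 15456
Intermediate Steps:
b(Z, S) = 3*S²
43*b(7, -11) - 153 = 43*(3*(-11)²) - 153 = 43*(3*121) - 153 = 43*363 - 153 = 15609 - 153 = 15456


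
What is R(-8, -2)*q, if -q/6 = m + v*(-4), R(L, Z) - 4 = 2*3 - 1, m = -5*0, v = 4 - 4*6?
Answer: -4320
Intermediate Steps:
v = -20 (v = 4 - 24 = -20)
m = 0
R(L, Z) = 9 (R(L, Z) = 4 + (2*3 - 1) = 4 + (6 - 1) = 4 + 5 = 9)
q = -480 (q = -6*(0 - 20*(-4)) = -6*(0 + 80) = -6*80 = -480)
R(-8, -2)*q = 9*(-480) = -4320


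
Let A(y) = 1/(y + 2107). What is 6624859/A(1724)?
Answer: 25379834829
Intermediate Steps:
A(y) = 1/(2107 + y)
6624859/A(1724) = 6624859/(1/(2107 + 1724)) = 6624859/(1/3831) = 6624859*3831 = 25379834829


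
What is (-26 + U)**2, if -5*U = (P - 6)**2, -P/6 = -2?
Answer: 27556/25 ≈ 1102.2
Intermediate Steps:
P = 12 (P = -6*(-2) = 12)
U = -36/5 (U = -(12 - 6)**2/5 = -1/5*6**2 = -1/5*36 = -36/5 ≈ -7.2000)
(-26 + U)**2 = (-26 - 36/5)**2 = (-166/5)**2 = 27556/25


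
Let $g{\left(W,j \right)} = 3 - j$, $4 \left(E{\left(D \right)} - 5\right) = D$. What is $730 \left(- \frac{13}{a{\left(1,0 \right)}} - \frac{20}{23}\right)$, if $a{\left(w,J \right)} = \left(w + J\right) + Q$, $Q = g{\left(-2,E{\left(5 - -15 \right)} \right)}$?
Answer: $\frac{65335}{69} \approx 946.88$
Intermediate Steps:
$E{\left(D \right)} = 5 + \frac{D}{4}$
$Q = -7$ ($Q = 3 - \left(5 + \frac{5 - -15}{4}\right) = 3 - \left(5 + \frac{5 + 15}{4}\right) = 3 - \left(5 + \frac{1}{4} \cdot 20\right) = 3 - \left(5 + 5\right) = 3 - 10 = -7$)
$a{\left(w,J \right)} = -7 + J + w$ ($a{\left(w,J \right)} = \left(w + J\right) - 7 = \left(J + w\right) - 7 = -7 + J + w$)
$730 \left(- \frac{13}{a{\left(1,0 \right)}} - \frac{20}{23}\right) = 730 \left(- \frac{13}{-7 + 0 + 1} - \frac{20}{23}\right) = 730 \left(- \frac{13}{-6} - \frac{20}{23}\right) = 730 \left(\left(-13\right) \left(- \frac{1}{6}\right) - \frac{20}{23}\right) = 730 \left(\frac{13}{6} - \frac{20}{23}\right) = 730 \cdot \frac{179}{138} = \frac{65335}{69}$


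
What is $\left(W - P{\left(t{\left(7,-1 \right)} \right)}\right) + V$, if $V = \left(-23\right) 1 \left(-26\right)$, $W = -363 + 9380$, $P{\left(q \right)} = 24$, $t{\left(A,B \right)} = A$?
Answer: $9591$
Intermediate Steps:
$W = 9017$
$V = 598$ ($V = \left(-23\right) \left(-26\right) = 598$)
$\left(W - P{\left(t{\left(7,-1 \right)} \right)}\right) + V = \left(9017 - 24\right) + 598 = 8993 + 598 = 9591$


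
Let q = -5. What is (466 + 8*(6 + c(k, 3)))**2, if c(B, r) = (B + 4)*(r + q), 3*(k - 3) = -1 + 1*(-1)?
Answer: 1532644/9 ≈ 1.7029e+5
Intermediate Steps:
k = 7/3 (k = 3 + (-1 + 1*(-1))/3 = 3 + (-1 - 1)/3 = 3 + (1/3)*(-2) = 3 - 2/3 = 7/3 ≈ 2.3333)
c(B, r) = (-5 + r)*(4 + B) (c(B, r) = (B + 4)*(r - 5) = (4 + B)*(-5 + r) = (-5 + r)*(4 + B))
(466 + 8*(6 + c(k, 3)))**2 = (466 + 8*(6 + (-20 - 5*7/3 + 4*3 + (7/3)*3)))**2 = (466 + 8*(6 + (-20 - 35/3 + 12 + 7)))**2 = (466 + 8*(6 - 38/3))**2 = (466 + 8*(-20/3))**2 = (466 - 160/3)**2 = (1238/3)**2 = 1532644/9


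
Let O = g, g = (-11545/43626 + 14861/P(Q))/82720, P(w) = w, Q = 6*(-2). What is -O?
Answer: 36025807/2405828480 ≈ 0.014974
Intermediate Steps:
Q = -12
g = -36025807/2405828480 (g = (-11545/43626 + 14861/(-12))/82720 = (-11545*1/43626 + 14861*(-1/12))*(1/82720) = (-11545/43626 - 14861/12)*(1/82720) = -36025807/29084*1/82720 = -36025807/2405828480 ≈ -0.014974)
O = -36025807/2405828480 ≈ -0.014974
-O = -1*(-36025807/2405828480) = 36025807/2405828480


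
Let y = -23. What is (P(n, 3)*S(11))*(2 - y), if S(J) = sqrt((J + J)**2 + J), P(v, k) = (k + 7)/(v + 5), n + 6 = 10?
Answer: 250*sqrt(55)/3 ≈ 618.02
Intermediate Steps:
n = 4 (n = -6 + 10 = 4)
P(v, k) = (7 + k)/(5 + v)
S(J) = sqrt(J + 4*J**2) (S(J) = sqrt((2*J)**2 + J) = sqrt(4*J**2 + J) = sqrt(J + 4*J**2))
(P(n, 3)*S(11))*(2 - y) = (((7 + 3)/(5 + 4))*sqrt(11*(1 + 4*11)))*(2 - 1*(-23)) = ((10/9)*sqrt(11*(1 + 44)))*(2 + 23) = (((1/9)*10)*sqrt(11*45))*25 = (10*sqrt(495)/9)*25 = (10*(3*sqrt(55))/9)*25 = (10*sqrt(55)/3)*25 = 250*sqrt(55)/3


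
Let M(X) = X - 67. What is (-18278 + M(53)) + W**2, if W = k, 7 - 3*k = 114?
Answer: -153179/9 ≈ -17020.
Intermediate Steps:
k = -107/3 (k = 7/3 - 1/3*114 = 7/3 - 38 = -107/3 ≈ -35.667)
W = -107/3 ≈ -35.667
M(X) = -67 + X
(-18278 + M(53)) + W**2 = (-18278 + (-67 + 53)) + (-107/3)**2 = (-18278 - 14) + 11449/9 = -18292 + 11449/9 = -153179/9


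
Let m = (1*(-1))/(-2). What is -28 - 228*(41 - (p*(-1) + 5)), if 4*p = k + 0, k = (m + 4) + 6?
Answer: -17669/2 ≈ -8834.5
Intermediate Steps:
m = ½ (m = -1*(-½) = ½ ≈ 0.50000)
k = 21/2 (k = (½ + 4) + 6 = 9/2 + 6 = 21/2 ≈ 10.500)
p = 21/8 (p = (21/2 + 0)/4 = (¼)*(21/2) = 21/8 ≈ 2.6250)
-28 - 228*(41 - (p*(-1) + 5)) = -28 - 228*(41 - ((21/8)*(-1) + 5)) = -28 - 228*(41 - (-21/8 + 5)) = -28 - 228*(41 - 1*19/8) = -28 - 228*(41 - 19/8) = -28 - 228*309/8 = -28 - 17613/2 = -17669/2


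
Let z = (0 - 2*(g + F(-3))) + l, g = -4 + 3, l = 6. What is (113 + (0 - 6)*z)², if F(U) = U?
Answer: 841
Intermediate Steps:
g = -1
z = 14 (z = (0 - 2*(-1 - 3)) + 6 = (0 - 2*(-4)) + 6 = (0 + 8) + 6 = 8 + 6 = 14)
(113 + (0 - 6)*z)² = (113 + (0 - 6)*14)² = (113 - 6*14)² = (113 - 84)² = 29² = 841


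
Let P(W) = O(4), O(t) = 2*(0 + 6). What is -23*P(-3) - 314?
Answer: -590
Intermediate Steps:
O(t) = 12 (O(t) = 2*6 = 12)
P(W) = 12
-23*P(-3) - 314 = -23*12 - 314 = -276 - 314 = -590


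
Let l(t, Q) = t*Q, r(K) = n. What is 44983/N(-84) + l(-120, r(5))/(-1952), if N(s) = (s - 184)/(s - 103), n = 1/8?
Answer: 4104969653/130784 ≈ 31387.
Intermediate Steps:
n = ⅛ ≈ 0.12500
r(K) = ⅛
l(t, Q) = Q*t
N(s) = (-184 + s)/(-103 + s)
44983/N(-84) + l(-120, r(5))/(-1952) = 44983/(((-184 - 84)/(-103 - 84))) + ((⅛)*(-120))/(-1952) = 44983/((-268/(-187))) - 15*(-1/1952) = 44983/((-1/187*(-268))) + 15/1952 = 44983/(268/187) + 15/1952 = 44983*(187/268) + 15/1952 = 8411821/268 + 15/1952 = 4104969653/130784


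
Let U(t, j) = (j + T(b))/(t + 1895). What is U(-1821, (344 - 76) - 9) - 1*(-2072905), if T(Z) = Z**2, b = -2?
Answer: 153395233/74 ≈ 2.0729e+6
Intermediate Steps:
U(t, j) = (4 + j)/(1895 + t) (U(t, j) = (j + (-2)**2)/(t + 1895) = (j + 4)/(1895 + t) = (4 + j)/(1895 + t))
U(-1821, (344 - 76) - 9) - 1*(-2072905) = (4 + ((344 - 76) - 9))/(1895 - 1821) - 1*(-2072905) = (4 + (268 - 9))/74 + 2072905 = (4 + 259)/74 + 2072905 = (1/74)*263 + 2072905 = 263/74 + 2072905 = 153395233/74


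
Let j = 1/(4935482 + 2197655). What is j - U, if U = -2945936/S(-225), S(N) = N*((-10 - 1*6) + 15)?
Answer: 21013765081457/1604955825 ≈ 13093.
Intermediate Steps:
S(N) = -N (S(N) = N*((-10 - 6) + 15) = N*(-16 + 15) = N*(-1) = -N)
U = -2945936/225 (U = -2945936/((-1*(-225))) = -2945936/225 ≈ -13093.)
j = 1/7133137 ≈ 1.4019e-7
j - U = 1/7133137 - 1*(-2945936/225) = 1/7133137 + 2945936/225 = 21013765081457/1604955825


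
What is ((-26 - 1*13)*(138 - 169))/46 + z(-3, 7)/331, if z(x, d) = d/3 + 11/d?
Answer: 8407531/319746 ≈ 26.294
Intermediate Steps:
z(x, d) = 11/d + d/3 (z(x, d) = d*(⅓) + 11/d = d/3 + 11/d = 11/d + d/3)
((-26 - 1*13)*(138 - 169))/46 + z(-3, 7)/331 = ((-26 - 1*13)*(138 - 169))/46 + (11/7 + (⅓)*7)/331 = ((-26 - 13)*(-31))*(1/46) + (11*(⅐) + 7/3)*(1/331) = -39*(-31)*(1/46) + (11/7 + 7/3)*(1/331) = 1209*(1/46) + (82/21)*(1/331) = 1209/46 + 82/6951 = 8407531/319746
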